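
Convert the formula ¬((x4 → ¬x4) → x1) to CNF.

¬((x4 → ¬x4) → x1)
≡ ¬(¬(x4 → ¬x4) ∨ x1)   [eliminate →]
≡ ¬(¬(¬x4 ∨ ¬x4) ∨ x1)   [eliminate →]
≡ ¬¬(¬x4 ∨ ¬x4) ∧ ¬x1   [De Morgan]
≡ (¬x4 ∨ ¬x4) ∧ ¬x1   [double negation]
≡ ¬x4 ∧ ¬x1   [simplify]

¬x4 ∧ ¬x1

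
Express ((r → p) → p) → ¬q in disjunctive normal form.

((r → p) → p) → ¬q
= ¬((r → p) → p) ∨ ¬q
= ¬(¬(r → p) ∨ p) ∨ ¬q
= ¬(¬(¬r ∨ p) ∨ p) ∨ ¬q
= (¬¬(¬r ∨ p) ∧ ¬p) ∨ ¬q
= ((¬r ∨ p) ∧ ¬p) ∨ ¬q
= (¬r ∧ ¬p) ∨ (p ∧ ¬p) ∨ ¬q
= (¬r ∧ ¬p) ∨ ¬q

(¬r ∧ ¬p) ∨ ¬q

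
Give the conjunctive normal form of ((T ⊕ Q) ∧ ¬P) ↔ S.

((T ⊕ Q) ∧ ¬P) ↔ S
= (((T ⊕ Q) ∧ ¬P) → S) ∧ (S → ((T ⊕ Q) ∧ ¬P))   [eliminate ↔]
= (¬((T ⊕ Q) ∧ ¬P) ∨ S) ∧ (S → ((T ⊕ Q) ∧ ¬P))   [eliminate →]
= (¬((T ∨ Q) ∧ ¬(T ∧ Q) ∧ ¬P) ∨ S) ∧ (S → ((T ⊕ Q) ∧ ¬P))   [expand ⊕]
= (¬((T ∨ Q) ∧ ¬(T ∧ Q) ∧ ¬P) ∨ S) ∧ (¬S ∨ ((T ⊕ Q) ∧ ¬P))   [eliminate →]
= (¬((T ∨ Q) ∧ ¬(T ∧ Q) ∧ ¬P) ∨ S) ∧ (¬S ∨ ((T ∨ Q) ∧ ¬(T ∧ Q) ∧ ¬P))   [expand ⊕]
= (¬(T ∨ Q) ∨ ¬¬(T ∧ Q) ∨ ¬¬P ∨ S) ∧ (¬S ∨ ((T ∨ Q) ∧ ¬(T ∧ Q) ∧ ¬P))   [De Morgan]
= ((¬T ∧ ¬Q) ∨ ¬¬(T ∧ Q) ∨ ¬¬P ∨ S) ∧ (¬S ∨ ((T ∨ Q) ∧ ¬(T ∧ Q) ∧ ¬P))   [De Morgan]
= ((¬T ∧ ¬Q) ∨ (T ∧ Q) ∨ ¬¬P ∨ S) ∧ (¬S ∨ ((T ∨ Q) ∧ ¬(T ∧ Q) ∧ ¬P))   [double negation]
= ((¬T ∧ ¬Q) ∨ (T ∧ Q) ∨ P ∨ S) ∧ (¬S ∨ ((T ∨ Q) ∧ ¬(T ∧ Q) ∧ ¬P))   [double negation]
= ((¬T ∧ ¬Q) ∨ (T ∧ Q) ∨ P ∨ S) ∧ (¬S ∨ ((T ∨ Q) ∧ (¬T ∨ ¬Q) ∧ ¬P))   [De Morgan]
= (¬T ∨ T ∨ P ∨ S) ∧ (¬T ∨ Q ∨ P ∨ S) ∧ (¬Q ∨ T ∨ P ∨ S) ∧ (¬Q ∨ Q ∨ P ∨ S) ∧ (¬S ∨ T ∨ Q) ∧ (¬S ∨ ¬T ∨ ¬Q) ∧ (¬S ∨ ¬P)   [distribute ∨ over ∧]
= (¬T ∨ Q ∨ P ∨ S) ∧ (¬Q ∨ T ∨ P ∨ S) ∧ (¬S ∨ T ∨ Q) ∧ (¬S ∨ ¬T ∨ ¬Q) ∧ (¬S ∨ ¬P)   [simplify]

(¬T ∨ Q ∨ P ∨ S) ∧ (¬Q ∨ T ∨ P ∨ S) ∧ (¬S ∨ T ∨ Q) ∧ (¬S ∨ ¬T ∨ ¬Q) ∧ (¬S ∨ ¬P)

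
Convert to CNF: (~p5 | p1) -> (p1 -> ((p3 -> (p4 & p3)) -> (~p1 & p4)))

(~p5 | p1) -> (p1 -> ((p3 -> (p4 & p3)) -> (~p1 & p4)))
= ~(~p5 | p1) | (p1 -> ((p3 -> (p4 & p3)) -> (~p1 & p4)))   (eliminate ->)
= ~(~p5 | p1) | ~p1 | ((p3 -> (p4 & p3)) -> (~p1 & p4))   (eliminate ->)
= ~(~p5 | p1) | ~p1 | ~(p3 -> (p4 & p3)) | (~p1 & p4)   (eliminate ->)
= ~(~p5 | p1) | ~p1 | ~(~p3 | (p4 & p3)) | (~p1 & p4)   (eliminate ->)
= (~~p5 & ~p1) | ~p1 | ~(~p3 | (p4 & p3)) | (~p1 & p4)   (De Morgan)
= (p5 & ~p1) | ~p1 | ~(~p3 | (p4 & p3)) | (~p1 & p4)   (double negation)
= (p5 & ~p1) | ~p1 | (~~p3 & ~(p4 & p3)) | (~p1 & p4)   (De Morgan)
= (p5 & ~p1) | ~p1 | (p3 & ~(p4 & p3)) | (~p1 & p4)   (double negation)
= (p5 & ~p1) | ~p1 | (p3 & (~p4 | ~p3)) | (~p1 & p4)   (De Morgan)
= (p5 | ~p1 | p3 | ~p1) & (p5 | ~p1 | p3 | p4) & (p5 | ~p1 | ~p4 | ~p3 | ~p1) & (p5 | ~p1 | ~p4 | ~p3 | p4) & (~p1 | ~p1 | p3 | ~p1) & (~p1 | ~p1 | p3 | p4) & (~p1 | ~p1 | ~p4 | ~p3 | ~p1) & (~p1 | ~p1 | ~p4 | ~p3 | p4)   (distribute | over &)
= (~p1 | p3) & (~p1 | ~p4 | ~p3)   (simplify)

(~p1 | p3) & (~p1 | ~p4 | ~p3)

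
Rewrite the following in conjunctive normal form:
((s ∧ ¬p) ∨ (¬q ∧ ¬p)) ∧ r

((s ∧ ¬p) ∨ (¬q ∧ ¬p)) ∧ r
⇔ (s ∨ ¬q) ∧ (s ∨ ¬p) ∧ (¬p ∨ ¬q) ∧ (¬p ∨ ¬p) ∧ r   [distribute ∨ over ∧]
⇔ (s ∨ ¬q) ∧ ¬p ∧ r   [simplify]

(s ∨ ¬q) ∧ ¬p ∧ r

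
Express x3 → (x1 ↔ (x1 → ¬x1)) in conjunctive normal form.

(¬x3 ∨ ¬x1) ∧ (¬x3 ∨ x1)

x3 → (x1 ↔ (x1 → ¬x1))
⇔ ¬x3 ∨ (x1 ↔ (x1 → ¬x1))   — eliminate →
⇔ ¬x3 ∨ ((x1 → (x1 → ¬x1)) ∧ ((x1 → ¬x1) → x1))   — eliminate ↔
⇔ ¬x3 ∨ ((¬x1 ∨ (x1 → ¬x1)) ∧ ((x1 → ¬x1) → x1))   — eliminate →
⇔ ¬x3 ∨ ((¬x1 ∨ ¬x1 ∨ ¬x1) ∧ ((x1 → ¬x1) → x1))   — eliminate →
⇔ ¬x3 ∨ ((¬x1 ∨ ¬x1 ∨ ¬x1) ∧ (¬(x1 → ¬x1) ∨ x1))   — eliminate →
⇔ ¬x3 ∨ ((¬x1 ∨ ¬x1 ∨ ¬x1) ∧ (¬(¬x1 ∨ ¬x1) ∨ x1))   — eliminate →
⇔ ¬x3 ∨ ((¬x1 ∨ ¬x1 ∨ ¬x1) ∧ ((¬¬x1 ∧ ¬¬x1) ∨ x1))   — De Morgan
⇔ ¬x3 ∨ ((¬x1 ∨ ¬x1 ∨ ¬x1) ∧ ((x1 ∧ ¬¬x1) ∨ x1))   — double negation
⇔ ¬x3 ∨ ((¬x1 ∨ ¬x1 ∨ ¬x1) ∧ ((x1 ∧ x1) ∨ x1))   — double negation
⇔ (¬x3 ∨ ¬x1 ∨ ¬x1 ∨ ¬x1) ∧ (¬x3 ∨ x1 ∨ x1) ∧ (¬x3 ∨ x1 ∨ x1)   — distribute ∨ over ∧
⇔ (¬x3 ∨ ¬x1) ∧ (¬x3 ∨ x1)   — simplify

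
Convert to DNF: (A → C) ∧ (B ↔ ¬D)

(A → C) ∧ (B ↔ ¬D)
≡ (¬A ∨ C) ∧ (B ↔ ¬D)   (eliminate →)
≡ (¬A ∨ C) ∧ (B → ¬D) ∧ (¬D → B)   (eliminate ↔)
≡ (¬A ∨ C) ∧ (¬B ∨ ¬D) ∧ (¬D → B)   (eliminate →)
≡ (¬A ∨ C) ∧ (¬B ∨ ¬D) ∧ (¬¬D ∨ B)   (eliminate →)
≡ (¬A ∨ C) ∧ (¬B ∨ ¬D) ∧ (D ∨ B)   (double negation)
≡ (¬A ∧ ¬B ∧ D) ∨ (¬A ∧ ¬B ∧ B) ∨ (¬A ∧ ¬D ∧ D) ∨ (¬A ∧ ¬D ∧ B) ∨ (C ∧ ¬B ∧ D) ∨ (C ∧ ¬B ∧ B) ∨ (C ∧ ¬D ∧ D) ∨ (C ∧ ¬D ∧ B)   (distribute ∧ over ∨)
≡ (¬A ∧ ¬B ∧ D) ∨ (¬A ∧ ¬D ∧ B) ∨ (C ∧ ¬B ∧ D) ∨ (C ∧ ¬D ∧ B)   (simplify)

(¬A ∧ ¬B ∧ D) ∨ (¬A ∧ ¬D ∧ B) ∨ (C ∧ ¬B ∧ D) ∨ (C ∧ ¬D ∧ B)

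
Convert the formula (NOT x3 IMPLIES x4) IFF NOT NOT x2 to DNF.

(NOT x3 IMPLIES x4) IFF NOT NOT x2
= ((NOT x3 IMPLIES x4) IMPLIES NOT NOT x2) AND (NOT NOT x2 IMPLIES (NOT x3 IMPLIES x4))   [eliminate IFF]
= (NOT (NOT x3 IMPLIES x4) OR NOT NOT x2) AND (NOT NOT x2 IMPLIES (NOT x3 IMPLIES x4))   [eliminate IMPLIES]
= (NOT (NOT NOT x3 OR x4) OR NOT NOT x2) AND (NOT NOT x2 IMPLIES (NOT x3 IMPLIES x4))   [eliminate IMPLIES]
= (NOT (NOT NOT x3 OR x4) OR NOT NOT x2) AND (NOT NOT NOT x2 OR (NOT x3 IMPLIES x4))   [eliminate IMPLIES]
= (NOT (NOT NOT x3 OR x4) OR NOT NOT x2) AND (NOT NOT NOT x2 OR NOT NOT x3 OR x4)   [eliminate IMPLIES]
= ((NOT NOT NOT x3 AND NOT x4) OR NOT NOT x2) AND (NOT NOT NOT x2 OR NOT NOT x3 OR x4)   [De Morgan]
= ((NOT x3 AND NOT x4) OR NOT NOT x2) AND (NOT NOT NOT x2 OR NOT NOT x3 OR x4)   [double negation]
= ((NOT x3 AND NOT x4) OR x2) AND (NOT NOT NOT x2 OR NOT NOT x3 OR x4)   [double negation]
= ((NOT x3 AND NOT x4) OR x2) AND (NOT x2 OR NOT NOT x3 OR x4)   [double negation]
= ((NOT x3 AND NOT x4) OR x2) AND (NOT x2 OR x3 OR x4)   [double negation]
= (NOT x3 AND NOT x4 AND NOT x2) OR (NOT x3 AND NOT x4 AND x3) OR (NOT x3 AND NOT x4 AND x4) OR (x2 AND NOT x2) OR (x2 AND x3) OR (x2 AND x4)   [distribute AND over OR]
= (NOT x3 AND NOT x4 AND NOT x2) OR (x2 AND x3) OR (x2 AND x4)   [simplify]

(NOT x3 AND NOT x4 AND NOT x2) OR (x2 AND x3) OR (x2 AND x4)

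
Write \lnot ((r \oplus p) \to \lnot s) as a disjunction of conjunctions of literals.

\lnot ((r \oplus p) \to \lnot s)
≡ \lnot (\lnot (r \oplus p) \lor \lnot s)   [eliminate \to]
≡ \lnot (\lnot ((r \land \lnot p) \lor (\lnot r \land p)) \lor \lnot s)   [expand \oplus]
≡ \lnot \lnot ((r \land \lnot p) \lor (\lnot r \land p)) \land \lnot \lnot s   [De Morgan]
≡ ((r \land \lnot p) \lor (\lnot r \land p)) \land \lnot \lnot s   [double negation]
≡ ((r \land \lnot p) \lor (\lnot r \land p)) \land s   [double negation]
≡ (r \land \lnot p \land s) \lor (\lnot r \land p \land s)   [distribute \land over \lor]

(r \land \lnot p \land s) \lor (\lnot r \land p \land s)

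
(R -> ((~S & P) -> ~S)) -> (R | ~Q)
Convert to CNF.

(R -> ((~S & P) -> ~S)) -> (R | ~Q)
≡ ~(R -> ((~S & P) -> ~S)) | R | ~Q   (eliminate ->)
≡ ~(~R | ((~S & P) -> ~S)) | R | ~Q   (eliminate ->)
≡ ~(~R | ~(~S & P) | ~S) | R | ~Q   (eliminate ->)
≡ (~~R & ~~(~S & P) & ~~S) | R | ~Q   (De Morgan)
≡ (R & ~~(~S & P) & ~~S) | R | ~Q   (double negation)
≡ (R & ~S & P & ~~S) | R | ~Q   (double negation)
≡ (R & ~S & P & S) | R | ~Q   (double negation)
≡ (R | R | ~Q) & (~S | R | ~Q) & (P | R | ~Q) & (S | R | ~Q)   (distribute | over &)
≡ R | ~Q   (simplify)

R | ~Q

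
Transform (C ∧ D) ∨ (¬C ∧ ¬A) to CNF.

(C ∧ D) ∨ (¬C ∧ ¬A)
≡ (C ∨ ¬C) ∧ (C ∨ ¬A) ∧ (D ∨ ¬C) ∧ (D ∨ ¬A)   — distribute ∨ over ∧
≡ (C ∨ ¬A) ∧ (D ∨ ¬C) ∧ (D ∨ ¬A)   — simplify

(C ∨ ¬A) ∧ (D ∨ ¬C) ∧ (D ∨ ¬A)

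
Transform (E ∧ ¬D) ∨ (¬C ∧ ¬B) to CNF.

(E ∧ ¬D) ∨ (¬C ∧ ¬B)
≡ (E ∨ ¬C) ∧ (E ∨ ¬B) ∧ (¬D ∨ ¬C) ∧ (¬D ∨ ¬B)   [distribute ∨ over ∧]

(E ∨ ¬C) ∧ (E ∨ ¬B) ∧ (¬D ∨ ¬C) ∧ (¬D ∨ ¬B)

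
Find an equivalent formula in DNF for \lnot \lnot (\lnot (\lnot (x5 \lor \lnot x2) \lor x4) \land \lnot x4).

(x5 \land \lnot x4) \lor (\lnot x2 \land \lnot x4)

\lnot \lnot (\lnot (\lnot (x5 \lor \lnot x2) \lor x4) \land \lnot x4)
≡ \lnot (\lnot (x5 \lor \lnot x2) \lor x4) \land \lnot x4
≡ \lnot \lnot (x5 \lor \lnot x2) \land \lnot x4 \land \lnot x4
≡ (x5 \lor \lnot x2) \land \lnot x4 \land \lnot x4
≡ (x5 \land \lnot x4 \land \lnot x4) \lor (\lnot x2 \land \lnot x4 \land \lnot x4)
≡ (x5 \land \lnot x4) \lor (\lnot x2 \land \lnot x4)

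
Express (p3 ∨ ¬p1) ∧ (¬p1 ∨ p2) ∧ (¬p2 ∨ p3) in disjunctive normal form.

(p3 ∧ ¬p1) ∨ (p3 ∧ p2) ∨ (¬p1 ∧ ¬p2)

(p3 ∨ ¬p1) ∧ (¬p1 ∨ p2) ∧ (¬p2 ∨ p3)
⇔ (p3 ∧ ¬p1 ∧ ¬p2) ∨ (p3 ∧ ¬p1 ∧ p3) ∨ (p3 ∧ p2 ∧ ¬p2) ∨ (p3 ∧ p2 ∧ p3) ∨ (¬p1 ∧ ¬p1 ∧ ¬p2) ∨ (¬p1 ∧ ¬p1 ∧ p3) ∨ (¬p1 ∧ p2 ∧ ¬p2) ∨ (¬p1 ∧ p2 ∧ p3)   — distribute ∧ over ∨
⇔ (p3 ∧ ¬p1) ∨ (p3 ∧ p2) ∨ (¬p1 ∧ ¬p2)   — simplify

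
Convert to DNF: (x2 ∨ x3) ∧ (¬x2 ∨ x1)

(x2 ∨ x3) ∧ (¬x2 ∨ x1)
≡ (x2 ∧ ¬x2) ∨ (x2 ∧ x1) ∨ (x3 ∧ ¬x2) ∨ (x3 ∧ x1)
≡ (x2 ∧ x1) ∨ (x3 ∧ ¬x2) ∨ (x3 ∧ x1)

(x2 ∧ x1) ∨ (x3 ∧ ¬x2) ∨ (x3 ∧ x1)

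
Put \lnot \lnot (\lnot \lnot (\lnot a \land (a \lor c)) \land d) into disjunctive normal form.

\lnot \lnot (\lnot \lnot (\lnot a \land (a \lor c)) \land d)
= \lnot \lnot (\lnot a \land (a \lor c)) \land d   (double negation)
= \lnot a \land (a \lor c) \land d   (double negation)
= (\lnot a \land a \land d) \lor (\lnot a \land c \land d)   (distribute \land over \lor)
= \lnot a \land c \land d   (simplify)

\lnot a \land c \land d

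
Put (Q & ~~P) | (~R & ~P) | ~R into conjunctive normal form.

(Q | ~R) & (P | ~R)

(Q & ~~P) | (~R & ~P) | ~R
≡ (Q & P) | (~R & ~P) | ~R   [double negation]
≡ (Q | ~R | ~R) & (Q | ~P | ~R) & (P | ~R | ~R) & (P | ~P | ~R)   [distribute | over &]
≡ (Q | ~R) & (P | ~R)   [simplify]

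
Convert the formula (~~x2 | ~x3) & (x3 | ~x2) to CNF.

(x2 | ~x3) & (x3 | ~x2)

(~~x2 | ~x3) & (x3 | ~x2)
= (x2 | ~x3) & (x3 | ~x2)   — double negation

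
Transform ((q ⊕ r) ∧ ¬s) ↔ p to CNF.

((q ⊕ r) ∧ ¬s) ↔ p
≡ (((q ⊕ r) ∧ ¬s) → p) ∧ (p → ((q ⊕ r) ∧ ¬s))   [eliminate ↔]
≡ (¬((q ⊕ r) ∧ ¬s) ∨ p) ∧ (p → ((q ⊕ r) ∧ ¬s))   [eliminate →]
≡ (¬((q ∨ r) ∧ ¬(q ∧ r) ∧ ¬s) ∨ p) ∧ (p → ((q ⊕ r) ∧ ¬s))   [expand ⊕]
≡ (¬((q ∨ r) ∧ ¬(q ∧ r) ∧ ¬s) ∨ p) ∧ (¬p ∨ ((q ⊕ r) ∧ ¬s))   [eliminate →]
≡ (¬((q ∨ r) ∧ ¬(q ∧ r) ∧ ¬s) ∨ p) ∧ (¬p ∨ ((q ∨ r) ∧ ¬(q ∧ r) ∧ ¬s))   [expand ⊕]
≡ (¬(q ∨ r) ∨ ¬¬(q ∧ r) ∨ ¬¬s ∨ p) ∧ (¬p ∨ ((q ∨ r) ∧ ¬(q ∧ r) ∧ ¬s))   [De Morgan]
≡ ((¬q ∧ ¬r) ∨ ¬¬(q ∧ r) ∨ ¬¬s ∨ p) ∧ (¬p ∨ ((q ∨ r) ∧ ¬(q ∧ r) ∧ ¬s))   [De Morgan]
≡ ((¬q ∧ ¬r) ∨ (q ∧ r) ∨ ¬¬s ∨ p) ∧ (¬p ∨ ((q ∨ r) ∧ ¬(q ∧ r) ∧ ¬s))   [double negation]
≡ ((¬q ∧ ¬r) ∨ (q ∧ r) ∨ s ∨ p) ∧ (¬p ∨ ((q ∨ r) ∧ ¬(q ∧ r) ∧ ¬s))   [double negation]
≡ ((¬q ∧ ¬r) ∨ (q ∧ r) ∨ s ∨ p) ∧ (¬p ∨ ((q ∨ r) ∧ (¬q ∨ ¬r) ∧ ¬s))   [De Morgan]
≡ (¬q ∨ q ∨ s ∨ p) ∧ (¬q ∨ r ∨ s ∨ p) ∧ (¬r ∨ q ∨ s ∨ p) ∧ (¬r ∨ r ∨ s ∨ p) ∧ (¬p ∨ q ∨ r) ∧ (¬p ∨ ¬q ∨ ¬r) ∧ (¬p ∨ ¬s)   [distribute ∨ over ∧]
≡ (¬q ∨ r ∨ s ∨ p) ∧ (¬r ∨ q ∨ s ∨ p) ∧ (¬p ∨ q ∨ r) ∧ (¬p ∨ ¬q ∨ ¬r) ∧ (¬p ∨ ¬s)   [simplify]

(¬q ∨ r ∨ s ∨ p) ∧ (¬r ∨ q ∨ s ∨ p) ∧ (¬p ∨ q ∨ r) ∧ (¬p ∨ ¬q ∨ ¬r) ∧ (¬p ∨ ¬s)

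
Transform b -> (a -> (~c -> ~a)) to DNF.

b -> (a -> (~c -> ~a))
= ~b | (a -> (~c -> ~a))   [eliminate ->]
= ~b | ~a | (~c -> ~a)   [eliminate ->]
= ~b | ~a | ~~c | ~a   [eliminate ->]
= ~b | ~a | c | ~a   [double negation]
= ~b | ~a | c   [simplify]

~b | ~a | c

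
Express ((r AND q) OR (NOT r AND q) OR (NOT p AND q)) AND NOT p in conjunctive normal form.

((r AND q) OR (NOT r AND q) OR (NOT p AND q)) AND NOT p
≡ (r OR NOT r OR NOT p) AND (r OR NOT r OR q) AND (r OR q OR NOT p) AND (r OR q OR q) AND (q OR NOT r OR NOT p) AND (q OR NOT r OR q) AND (q OR q OR NOT p) AND (q OR q OR q) AND NOT p   (distribute OR over AND)
≡ q AND NOT p   (simplify)

q AND NOT p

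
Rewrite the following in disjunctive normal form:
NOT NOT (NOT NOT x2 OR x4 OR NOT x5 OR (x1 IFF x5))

NOT NOT (NOT NOT x2 OR x4 OR NOT x5 OR (x1 IFF x5))
⇔ NOT NOT (NOT NOT x2 OR x4 OR NOT x5 OR ((x1 IMPLIES x5) AND (x5 IMPLIES x1)))   — eliminate IFF
⇔ NOT NOT (NOT NOT x2 OR x4 OR NOT x5 OR ((NOT x1 OR x5) AND (x5 IMPLIES x1)))   — eliminate IMPLIES
⇔ NOT NOT (NOT NOT x2 OR x4 OR NOT x5 OR ((NOT x1 OR x5) AND (NOT x5 OR x1)))   — eliminate IMPLIES
⇔ NOT NOT x2 OR x4 OR NOT x5 OR ((NOT x1 OR x5) AND (NOT x5 OR x1))   — double negation
⇔ x2 OR x4 OR NOT x5 OR ((NOT x1 OR x5) AND (NOT x5 OR x1))   — double negation
⇔ x2 OR x4 OR NOT x5 OR (NOT x1 AND NOT x5) OR (NOT x1 AND x1) OR (x5 AND NOT x5) OR (x5 AND x1)   — distribute AND over OR
⇔ x2 OR x4 OR NOT x5 OR (x5 AND x1)   — simplify

x2 OR x4 OR NOT x5 OR (x5 AND x1)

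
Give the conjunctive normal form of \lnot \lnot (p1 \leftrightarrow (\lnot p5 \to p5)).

(\lnot p1 \lor p5) \land (\lnot p5 \lor p1)

\lnot \lnot (p1 \leftrightarrow (\lnot p5 \to p5))
⇔ \lnot \lnot ((p1 \to (\lnot p5 \to p5)) \land ((\lnot p5 \to p5) \to p1))   [eliminate \leftrightarrow]
⇔ \lnot \lnot ((\lnot p1 \lor (\lnot p5 \to p5)) \land ((\lnot p5 \to p5) \to p1))   [eliminate \to]
⇔ \lnot \lnot ((\lnot p1 \lor \lnot \lnot p5 \lor p5) \land ((\lnot p5 \to p5) \to p1))   [eliminate \to]
⇔ \lnot \lnot ((\lnot p1 \lor \lnot \lnot p5 \lor p5) \land (\lnot (\lnot p5 \to p5) \lor p1))   [eliminate \to]
⇔ \lnot \lnot ((\lnot p1 \lor \lnot \lnot p5 \lor p5) \land (\lnot (\lnot \lnot p5 \lor p5) \lor p1))   [eliminate \to]
⇔ (\lnot p1 \lor \lnot \lnot p5 \lor p5) \land (\lnot (\lnot \lnot p5 \lor p5) \lor p1)   [double negation]
⇔ (\lnot p1 \lor p5 \lor p5) \land (\lnot (\lnot \lnot p5 \lor p5) \lor p1)   [double negation]
⇔ (\lnot p1 \lor p5 \lor p5) \land ((\lnot \lnot \lnot p5 \land \lnot p5) \lor p1)   [De Morgan]
⇔ (\lnot p1 \lor p5 \lor p5) \land ((\lnot p5 \land \lnot p5) \lor p1)   [double negation]
⇔ (\lnot p1 \lor p5 \lor p5) \land (\lnot p5 \lor p1) \land (\lnot p5 \lor p1)   [distribute \lor over \land]
⇔ (\lnot p1 \lor p5) \land (\lnot p5 \lor p1)   [simplify]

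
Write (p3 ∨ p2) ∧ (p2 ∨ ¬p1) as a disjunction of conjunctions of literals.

(p3 ∨ p2) ∧ (p2 ∨ ¬p1)
≡ (p3 ∧ p2) ∨ (p3 ∧ ¬p1) ∨ (p2 ∧ p2) ∨ (p2 ∧ ¬p1)   [distribute ∧ over ∨]
≡ (p3 ∧ ¬p1) ∨ p2   [simplify]

(p3 ∧ ¬p1) ∨ p2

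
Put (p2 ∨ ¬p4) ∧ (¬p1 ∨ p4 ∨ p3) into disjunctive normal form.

(p2 ∧ ¬p1) ∨ (p2 ∧ p4) ∨ (p2 ∧ p3) ∨ (¬p4 ∧ ¬p1) ∨ (¬p4 ∧ p3)

(p2 ∨ ¬p4) ∧ (¬p1 ∨ p4 ∨ p3)
⇔ (p2 ∧ ¬p1) ∨ (p2 ∧ p4) ∨ (p2 ∧ p3) ∨ (¬p4 ∧ ¬p1) ∨ (¬p4 ∧ p4) ∨ (¬p4 ∧ p3)   — distribute ∧ over ∨
⇔ (p2 ∧ ¬p1) ∨ (p2 ∧ p4) ∨ (p2 ∧ p3) ∨ (¬p4 ∧ ¬p1) ∨ (¬p4 ∧ p3)   — simplify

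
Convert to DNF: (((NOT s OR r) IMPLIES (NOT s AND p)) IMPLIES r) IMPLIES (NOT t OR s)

(NOT s AND p AND NOT r) OR NOT t OR s

(((NOT s OR r) IMPLIES (NOT s AND p)) IMPLIES r) IMPLIES (NOT t OR s)
≡ NOT (((NOT s OR r) IMPLIES (NOT s AND p)) IMPLIES r) OR NOT t OR s   [eliminate IMPLIES]
≡ NOT (NOT ((NOT s OR r) IMPLIES (NOT s AND p)) OR r) OR NOT t OR s   [eliminate IMPLIES]
≡ NOT (NOT (NOT (NOT s OR r) OR (NOT s AND p)) OR r) OR NOT t OR s   [eliminate IMPLIES]
≡ (NOT NOT (NOT (NOT s OR r) OR (NOT s AND p)) AND NOT r) OR NOT t OR s   [De Morgan]
≡ ((NOT (NOT s OR r) OR (NOT s AND p)) AND NOT r) OR NOT t OR s   [double negation]
≡ (((NOT NOT s AND NOT r) OR (NOT s AND p)) AND NOT r) OR NOT t OR s   [De Morgan]
≡ (((s AND NOT r) OR (NOT s AND p)) AND NOT r) OR NOT t OR s   [double negation]
≡ (s AND NOT r AND NOT r) OR (NOT s AND p AND NOT r) OR NOT t OR s   [distribute AND over OR]
≡ (NOT s AND p AND NOT r) OR NOT t OR s   [simplify]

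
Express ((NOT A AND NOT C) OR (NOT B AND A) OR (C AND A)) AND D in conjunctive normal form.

(NOT A OR NOT B OR C) AND (NOT C OR A) AND D

((NOT A AND NOT C) OR (NOT B AND A) OR (C AND A)) AND D
⇔ (NOT A OR NOT B OR C) AND (NOT A OR NOT B OR A) AND (NOT A OR A OR C) AND (NOT A OR A OR A) AND (NOT C OR NOT B OR C) AND (NOT C OR NOT B OR A) AND (NOT C OR A OR C) AND (NOT C OR A OR A) AND D   [distribute OR over AND]
⇔ (NOT A OR NOT B OR C) AND (NOT C OR A) AND D   [simplify]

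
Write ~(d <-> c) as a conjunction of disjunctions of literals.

~(d <-> c)
⇔ ~((d -> c) & (c -> d))   — eliminate <->
⇔ ~((~d | c) & (c -> d))   — eliminate ->
⇔ ~((~d | c) & (~c | d))   — eliminate ->
⇔ ~(~d | c) | ~(~c | d)   — De Morgan
⇔ (~~d & ~c) | ~(~c | d)   — De Morgan
⇔ (d & ~c) | ~(~c | d)   — double negation
⇔ (d & ~c) | (~~c & ~d)   — De Morgan
⇔ (d & ~c) | (c & ~d)   — double negation
⇔ (d | c) & (d | ~d) & (~c | c) & (~c | ~d)   — distribute | over &
⇔ (d | c) & (~c | ~d)   — simplify

(d | c) & (~c | ~d)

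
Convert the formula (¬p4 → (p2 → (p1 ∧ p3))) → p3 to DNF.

(¬p4 ∧ p2 ∧ ¬p1) ∨ (¬p4 ∧ p2 ∧ ¬p3) ∨ p3

(¬p4 → (p2 → (p1 ∧ p3))) → p3
≡ ¬(¬p4 → (p2 → (p1 ∧ p3))) ∨ p3   — eliminate →
≡ ¬(¬¬p4 ∨ (p2 → (p1 ∧ p3))) ∨ p3   — eliminate →
≡ ¬(¬¬p4 ∨ ¬p2 ∨ (p1 ∧ p3)) ∨ p3   — eliminate →
≡ (¬¬¬p4 ∧ ¬¬p2 ∧ ¬(p1 ∧ p3)) ∨ p3   — De Morgan
≡ (¬p4 ∧ ¬¬p2 ∧ ¬(p1 ∧ p3)) ∨ p3   — double negation
≡ (¬p4 ∧ p2 ∧ ¬(p1 ∧ p3)) ∨ p3   — double negation
≡ (¬p4 ∧ p2 ∧ (¬p1 ∨ ¬p3)) ∨ p3   — De Morgan
≡ (¬p4 ∧ p2 ∧ ¬p1) ∨ (¬p4 ∧ p2 ∧ ¬p3) ∨ p3   — distribute ∧ over ∨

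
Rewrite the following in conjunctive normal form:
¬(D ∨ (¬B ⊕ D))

¬(D ∨ (¬B ⊕ D))
⇔ ¬(D ∨ (¬B ∨ D) ∧ ¬(¬B ∧ D))   — expand ⊕
⇔ ¬D ∧ ¬((¬B ∨ D) ∧ ¬(¬B ∧ D))   — De Morgan
⇔ ¬D ∧ (¬(¬B ∨ D) ∨ ¬¬(¬B ∧ D))   — De Morgan
⇔ ¬D ∧ (¬¬B ∧ ¬D ∨ ¬¬(¬B ∧ D))   — De Morgan
⇔ ¬D ∧ (B ∧ ¬D ∨ ¬¬(¬B ∧ D))   — double negation
⇔ ¬D ∧ (B ∧ ¬D ∨ ¬B ∧ D)   — double negation
⇔ ¬D ∧ (B ∨ ¬B) ∧ (B ∨ D) ∧ (¬D ∨ ¬B) ∧ (¬D ∨ D)   — distribute ∨ over ∧
⇔ ¬D ∧ (B ∨ D)   — simplify

¬D ∧ (B ∨ D)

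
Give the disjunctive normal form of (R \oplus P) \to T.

(R \oplus P) \to T
≡ \lnot (R \oplus P) \lor T   — eliminate \to
≡ \lnot ((R \land \lnot P) \lor (\lnot R \land P)) \lor T   — expand \oplus
≡ (\lnot (R \land \lnot P) \land \lnot (\lnot R \land P)) \lor T   — De Morgan
≡ ((\lnot R \lor \lnot \lnot P) \land \lnot (\lnot R \land P)) \lor T   — De Morgan
≡ ((\lnot R \lor P) \land \lnot (\lnot R \land P)) \lor T   — double negation
≡ ((\lnot R \lor P) \land (\lnot \lnot R \lor \lnot P)) \lor T   — De Morgan
≡ ((\lnot R \lor P) \land (R \lor \lnot P)) \lor T   — double negation
≡ (\lnot R \land R) \lor (\lnot R \land \lnot P) \lor (P \land R) \lor (P \land \lnot P) \lor T   — distribute \land over \lor
≡ (\lnot R \land \lnot P) \lor (P \land R) \lor T   — simplify

(\lnot R \land \lnot P) \lor (P \land R) \lor T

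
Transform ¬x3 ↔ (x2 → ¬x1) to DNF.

¬x3 ↔ (x2 → ¬x1)
⇔ (¬x3 → (x2 → ¬x1)) ∧ ((x2 → ¬x1) → ¬x3)   — eliminate ↔
⇔ (¬¬x3 ∨ (x2 → ¬x1)) ∧ ((x2 → ¬x1) → ¬x3)   — eliminate →
⇔ (¬¬x3 ∨ ¬x2 ∨ ¬x1) ∧ ((x2 → ¬x1) → ¬x3)   — eliminate →
⇔ (¬¬x3 ∨ ¬x2 ∨ ¬x1) ∧ (¬(x2 → ¬x1) ∨ ¬x3)   — eliminate →
⇔ (¬¬x3 ∨ ¬x2 ∨ ¬x1) ∧ (¬(¬x2 ∨ ¬x1) ∨ ¬x3)   — eliminate →
⇔ (x3 ∨ ¬x2 ∨ ¬x1) ∧ (¬(¬x2 ∨ ¬x1) ∨ ¬x3)   — double negation
⇔ (x3 ∨ ¬x2 ∨ ¬x1) ∧ ((¬¬x2 ∧ ¬¬x1) ∨ ¬x3)   — De Morgan
⇔ (x3 ∨ ¬x2 ∨ ¬x1) ∧ ((x2 ∧ ¬¬x1) ∨ ¬x3)   — double negation
⇔ (x3 ∨ ¬x2 ∨ ¬x1) ∧ ((x2 ∧ x1) ∨ ¬x3)   — double negation
⇔ (x3 ∧ x2 ∧ x1) ∨ (x3 ∧ ¬x3) ∨ (¬x2 ∧ x2 ∧ x1) ∨ (¬x2 ∧ ¬x3) ∨ (¬x1 ∧ x2 ∧ x1) ∨ (¬x1 ∧ ¬x3)   — distribute ∧ over ∨
⇔ (x3 ∧ x2 ∧ x1) ∨ (¬x2 ∧ ¬x3) ∨ (¬x1 ∧ ¬x3)   — simplify

(x3 ∧ x2 ∧ x1) ∨ (¬x2 ∧ ¬x3) ∨ (¬x1 ∧ ¬x3)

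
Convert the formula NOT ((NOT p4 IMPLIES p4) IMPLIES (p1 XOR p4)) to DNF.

NOT ((NOT p4 IMPLIES p4) IMPLIES (p1 XOR p4))
⇔ NOT (NOT (NOT p4 IMPLIES p4) OR (p1 XOR p4))   [eliminate IMPLIES]
⇔ NOT (NOT (NOT NOT p4 OR p4) OR (p1 XOR p4))   [eliminate IMPLIES]
⇔ NOT (NOT (NOT NOT p4 OR p4) OR (p1 AND NOT p4) OR (NOT p1 AND p4))   [expand XOR]
⇔ NOT NOT (NOT NOT p4 OR p4) AND NOT (p1 AND NOT p4) AND NOT (NOT p1 AND p4)   [De Morgan]
⇔ (NOT NOT p4 OR p4) AND NOT (p1 AND NOT p4) AND NOT (NOT p1 AND p4)   [double negation]
⇔ (p4 OR p4) AND NOT (p1 AND NOT p4) AND NOT (NOT p1 AND p4)   [double negation]
⇔ (p4 OR p4) AND (NOT p1 OR NOT NOT p4) AND NOT (NOT p1 AND p4)   [De Morgan]
⇔ (p4 OR p4) AND (NOT p1 OR p4) AND NOT (NOT p1 AND p4)   [double negation]
⇔ (p4 OR p4) AND (NOT p1 OR p4) AND (NOT NOT p1 OR NOT p4)   [De Morgan]
⇔ (p4 OR p4) AND (NOT p1 OR p4) AND (p1 OR NOT p4)   [double negation]
⇔ (p4 AND NOT p1 AND p1) OR (p4 AND NOT p1 AND NOT p4) OR (p4 AND p4 AND p1) OR (p4 AND p4 AND NOT p4) OR (p4 AND NOT p1 AND p1) OR (p4 AND NOT p1 AND NOT p4) OR (p4 AND p4 AND p1) OR (p4 AND p4 AND NOT p4)   [distribute AND over OR]
⇔ p4 AND p1   [simplify]

p4 AND p1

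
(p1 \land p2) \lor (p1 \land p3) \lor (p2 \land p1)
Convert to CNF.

p1 \land (p2 \lor p3)

(p1 \land p2) \lor (p1 \land p3) \lor (p2 \land p1)
⇔ (p1 \lor p1 \lor p2) \land (p1 \lor p1 \lor p1) \land (p1 \lor p3 \lor p2) \land (p1 \lor p3 \lor p1) \land (p2 \lor p1 \lor p2) \land (p2 \lor p1 \lor p1) \land (p2 \lor p3 \lor p2) \land (p2 \lor p3 \lor p1)   (distribute \lor over \land)
⇔ p1 \land (p2 \lor p3)   (simplify)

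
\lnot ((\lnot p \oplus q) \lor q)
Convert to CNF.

(p \lor q) \land \lnot q

\lnot ((\lnot p \oplus q) \lor q)
≡ \lnot (((\lnot p \lor q) \land \lnot (\lnot p \land q)) \lor q)   [expand \oplus]
≡ \lnot ((\lnot p \lor q) \land \lnot (\lnot p \land q)) \land \lnot q   [De Morgan]
≡ (\lnot (\lnot p \lor q) \lor \lnot \lnot (\lnot p \land q)) \land \lnot q   [De Morgan]
≡ ((\lnot \lnot p \land \lnot q) \lor \lnot \lnot (\lnot p \land q)) \land \lnot q   [De Morgan]
≡ ((p \land \lnot q) \lor \lnot \lnot (\lnot p \land q)) \land \lnot q   [double negation]
≡ ((p \land \lnot q) \lor (\lnot p \land q)) \land \lnot q   [double negation]
≡ (p \lor \lnot p) \land (p \lor q) \land (\lnot q \lor \lnot p) \land (\lnot q \lor q) \land \lnot q   [distribute \lor over \land]
≡ (p \lor q) \land \lnot q   [simplify]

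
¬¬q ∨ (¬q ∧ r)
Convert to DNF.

q ∨ (¬q ∧ r)

¬¬q ∨ (¬q ∧ r)
≡ q ∨ (¬q ∧ r)   — double negation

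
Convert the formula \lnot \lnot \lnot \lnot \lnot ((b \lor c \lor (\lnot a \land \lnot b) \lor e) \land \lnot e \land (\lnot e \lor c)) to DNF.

(\lnot b \land \lnot c \land a \land \lnot e) \lor e

\lnot \lnot \lnot \lnot \lnot ((b \lor c \lor (\lnot a \land \lnot b) \lor e) \land \lnot e \land (\lnot e \lor c))
≡ \lnot \lnot \lnot ((b \lor c \lor (\lnot a \land \lnot b) \lor e) \land \lnot e \land (\lnot e \lor c))   (double negation)
≡ \lnot ((b \lor c \lor (\lnot a \land \lnot b) \lor e) \land \lnot e \land (\lnot e \lor c))   (double negation)
≡ \lnot (b \lor c \lor (\lnot a \land \lnot b) \lor e) \lor \lnot \lnot e \lor \lnot (\lnot e \lor c)   (De Morgan)
≡ (\lnot b \land \lnot c \land \lnot (\lnot a \land \lnot b) \land \lnot e) \lor \lnot \lnot e \lor \lnot (\lnot e \lor c)   (De Morgan)
≡ (\lnot b \land \lnot c \land (\lnot \lnot a \lor \lnot \lnot b) \land \lnot e) \lor \lnot \lnot e \lor \lnot (\lnot e \lor c)   (De Morgan)
≡ (\lnot b \land \lnot c \land (a \lor \lnot \lnot b) \land \lnot e) \lor \lnot \lnot e \lor \lnot (\lnot e \lor c)   (double negation)
≡ (\lnot b \land \lnot c \land (a \lor b) \land \lnot e) \lor \lnot \lnot e \lor \lnot (\lnot e \lor c)   (double negation)
≡ (\lnot b \land \lnot c \land (a \lor b) \land \lnot e) \lor e \lor \lnot (\lnot e \lor c)   (double negation)
≡ (\lnot b \land \lnot c \land (a \lor b) \land \lnot e) \lor e \lor (\lnot \lnot e \land \lnot c)   (De Morgan)
≡ (\lnot b \land \lnot c \land (a \lor b) \land \lnot e) \lor e \lor (e \land \lnot c)   (double negation)
≡ (\lnot b \land \lnot c \land a \land \lnot e) \lor (\lnot b \land \lnot c \land b \land \lnot e) \lor e \lor (e \land \lnot c)   (distribute \land over \lor)
≡ (\lnot b \land \lnot c \land a \land \lnot e) \lor e   (simplify)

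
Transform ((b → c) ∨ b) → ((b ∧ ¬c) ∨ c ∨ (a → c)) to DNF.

((b → c) ∨ b) → ((b ∧ ¬c) ∨ c ∨ (a → c))
⇔ ¬((b → c) ∨ b) ∨ (b ∧ ¬c) ∨ c ∨ (a → c)
⇔ ¬(¬b ∨ c ∨ b) ∨ (b ∧ ¬c) ∨ c ∨ (a → c)
⇔ ¬(¬b ∨ c ∨ b) ∨ (b ∧ ¬c) ∨ c ∨ ¬a ∨ c
⇔ (¬¬b ∧ ¬c ∧ ¬b) ∨ (b ∧ ¬c) ∨ c ∨ ¬a ∨ c
⇔ (b ∧ ¬c ∧ ¬b) ∨ (b ∧ ¬c) ∨ c ∨ ¬a ∨ c
⇔ (b ∧ ¬c) ∨ c ∨ ¬a

(b ∧ ¬c) ∨ c ∨ ¬a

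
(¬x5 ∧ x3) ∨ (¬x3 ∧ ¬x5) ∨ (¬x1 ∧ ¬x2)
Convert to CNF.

(¬x5 ∧ x3) ∨ (¬x3 ∧ ¬x5) ∨ (¬x1 ∧ ¬x2)
≡ (¬x5 ∨ ¬x3 ∨ ¬x1) ∧ (¬x5 ∨ ¬x3 ∨ ¬x2) ∧ (¬x5 ∨ ¬x5 ∨ ¬x1) ∧ (¬x5 ∨ ¬x5 ∨ ¬x2) ∧ (x3 ∨ ¬x3 ∨ ¬x1) ∧ (x3 ∨ ¬x3 ∨ ¬x2) ∧ (x3 ∨ ¬x5 ∨ ¬x1) ∧ (x3 ∨ ¬x5 ∨ ¬x2)   (distribute ∨ over ∧)
≡ (¬x5 ∨ ¬x1) ∧ (¬x5 ∨ ¬x2)   (simplify)

(¬x5 ∨ ¬x1) ∧ (¬x5 ∨ ¬x2)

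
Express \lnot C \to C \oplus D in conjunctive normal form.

C \lor D

\lnot C \to C \oplus D
= \lnot \lnot C \lor (C \oplus D)   [eliminate \to]
= \lnot \lnot C \lor (C \lor D) \land \lnot (C \land D)   [expand \oplus]
= C \lor (C \lor D) \land \lnot (C \land D)   [double negation]
= C \lor (C \lor D) \land (\lnot C \lor \lnot D)   [De Morgan]
= (C \lor C \lor D) \land (C \lor \lnot C \lor \lnot D)   [distribute \lor over \land]
= C \lor D   [simplify]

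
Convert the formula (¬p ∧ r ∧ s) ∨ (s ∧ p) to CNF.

(¬p ∧ r ∧ s) ∨ (s ∧ p)
≡ (¬p ∨ s) ∧ (¬p ∨ p) ∧ (r ∨ s) ∧ (r ∨ p) ∧ (s ∨ s) ∧ (s ∨ p)   [distribute ∨ over ∧]
≡ (r ∨ p) ∧ s   [simplify]

(r ∨ p) ∧ s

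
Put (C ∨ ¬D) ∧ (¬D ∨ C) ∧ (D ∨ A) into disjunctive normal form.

(C ∨ ¬D) ∧ (¬D ∨ C) ∧ (D ∨ A)
⇔ (C ∧ ¬D ∧ D) ∨ (C ∧ ¬D ∧ A) ∨ (C ∧ C ∧ D) ∨ (C ∧ C ∧ A) ∨ (¬D ∧ ¬D ∧ D) ∨ (¬D ∧ ¬D ∧ A) ∨ (¬D ∧ C ∧ D) ∨ (¬D ∧ C ∧ A)   — distribute ∧ over ∨
⇔ (C ∧ D) ∨ (C ∧ A) ∨ (¬D ∧ A)   — simplify

(C ∧ D) ∨ (C ∧ A) ∨ (¬D ∧ A)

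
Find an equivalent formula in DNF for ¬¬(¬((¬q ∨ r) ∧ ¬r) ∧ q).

(q ∧ ¬r) ∨ (r ∧ q)

¬¬(¬((¬q ∨ r) ∧ ¬r) ∧ q)
⇔ ¬((¬q ∨ r) ∧ ¬r) ∧ q   (double negation)
⇔ (¬(¬q ∨ r) ∨ ¬¬r) ∧ q   (De Morgan)
⇔ ((¬¬q ∧ ¬r) ∨ ¬¬r) ∧ q   (De Morgan)
⇔ ((q ∧ ¬r) ∨ ¬¬r) ∧ q   (double negation)
⇔ ((q ∧ ¬r) ∨ r) ∧ q   (double negation)
⇔ (q ∧ ¬r ∧ q) ∨ (r ∧ q)   (distribute ∧ over ∨)
⇔ (q ∧ ¬r) ∨ (r ∧ q)   (simplify)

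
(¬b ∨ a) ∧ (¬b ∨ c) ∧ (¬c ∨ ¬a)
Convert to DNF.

(¬b ∧ ¬c) ∨ (¬b ∧ ¬a)

(¬b ∨ a) ∧ (¬b ∨ c) ∧ (¬c ∨ ¬a)
= (¬b ∧ ¬b ∧ ¬c) ∨ (¬b ∧ ¬b ∧ ¬a) ∨ (¬b ∧ c ∧ ¬c) ∨ (¬b ∧ c ∧ ¬a) ∨ (a ∧ ¬b ∧ ¬c) ∨ (a ∧ ¬b ∧ ¬a) ∨ (a ∧ c ∧ ¬c) ∨ (a ∧ c ∧ ¬a)   — distribute ∧ over ∨
= (¬b ∧ ¬c) ∨ (¬b ∧ ¬a)   — simplify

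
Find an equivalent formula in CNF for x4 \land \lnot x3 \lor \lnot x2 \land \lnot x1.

(x4 \lor \lnot x2) \land (x4 \lor \lnot x1) \land (\lnot x3 \lor \lnot x2) \land (\lnot x3 \lor \lnot x1)

x4 \land \lnot x3 \lor \lnot x2 \land \lnot x1
≡ (x4 \lor \lnot x2) \land (x4 \lor \lnot x1) \land (\lnot x3 \lor \lnot x2) \land (\lnot x3 \lor \lnot x1)   — distribute \lor over \land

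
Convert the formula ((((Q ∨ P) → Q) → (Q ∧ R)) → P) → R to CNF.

((((Q ∨ P) → Q) → (Q ∧ R)) → P) → R
≡ ¬((((Q ∨ P) → Q) → (Q ∧ R)) → P) ∨ R   — eliminate →
≡ ¬(¬(((Q ∨ P) → Q) → (Q ∧ R)) ∨ P) ∨ R   — eliminate →
≡ ¬(¬(¬((Q ∨ P) → Q) ∨ (Q ∧ R)) ∨ P) ∨ R   — eliminate →
≡ ¬(¬(¬(¬(Q ∨ P) ∨ Q) ∨ (Q ∧ R)) ∨ P) ∨ R   — eliminate →
≡ (¬¬(¬(¬(Q ∨ P) ∨ Q) ∨ (Q ∧ R)) ∧ ¬P) ∨ R   — De Morgan
≡ ((¬(¬(Q ∨ P) ∨ Q) ∨ (Q ∧ R)) ∧ ¬P) ∨ R   — double negation
≡ (((¬¬(Q ∨ P) ∧ ¬Q) ∨ (Q ∧ R)) ∧ ¬P) ∨ R   — De Morgan
≡ ((((Q ∨ P) ∧ ¬Q) ∨ (Q ∧ R)) ∧ ¬P) ∨ R   — double negation
≡ (Q ∨ P ∨ Q ∨ R) ∧ (Q ∨ P ∨ R ∨ R) ∧ (¬Q ∨ Q ∨ R) ∧ (¬Q ∨ R ∨ R) ∧ (¬P ∨ R)   — distribute ∨ over ∧
≡ (Q ∨ P ∨ R) ∧ (¬Q ∨ R) ∧ (¬P ∨ R)   — simplify

(Q ∨ P ∨ R) ∧ (¬Q ∨ R) ∧ (¬P ∨ R)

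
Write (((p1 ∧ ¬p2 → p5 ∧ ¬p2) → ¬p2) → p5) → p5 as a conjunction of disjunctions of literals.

(((p1 ∧ ¬p2 → p5 ∧ ¬p2) → ¬p2) → p5) → p5
≡ ¬(((p1 ∧ ¬p2 → p5 ∧ ¬p2) → ¬p2) → p5) ∨ p5
≡ ¬(¬((p1 ∧ ¬p2 → p5 ∧ ¬p2) → ¬p2) ∨ p5) ∨ p5
≡ ¬(¬(¬(p1 ∧ ¬p2 → p5 ∧ ¬p2) ∨ ¬p2) ∨ p5) ∨ p5
≡ ¬(¬(¬(¬(p1 ∧ ¬p2) ∨ p5 ∧ ¬p2) ∨ ¬p2) ∨ p5) ∨ p5
≡ ¬¬(¬(¬(p1 ∧ ¬p2) ∨ p5 ∧ ¬p2) ∨ ¬p2) ∧ ¬p5 ∨ p5
≡ (¬(¬(p1 ∧ ¬p2) ∨ p5 ∧ ¬p2) ∨ ¬p2) ∧ ¬p5 ∨ p5
≡ (¬¬(p1 ∧ ¬p2) ∧ ¬(p5 ∧ ¬p2) ∨ ¬p2) ∧ ¬p5 ∨ p5
≡ (p1 ∧ ¬p2 ∧ ¬(p5 ∧ ¬p2) ∨ ¬p2) ∧ ¬p5 ∨ p5
≡ (p1 ∧ ¬p2 ∧ (¬p5 ∨ ¬¬p2) ∨ ¬p2) ∧ ¬p5 ∨ p5
≡ (p1 ∧ ¬p2 ∧ (¬p5 ∨ p2) ∨ ¬p2) ∧ ¬p5 ∨ p5
≡ (p1 ∨ ¬p2 ∨ p5) ∧ (¬p2 ∨ ¬p2 ∨ p5) ∧ (¬p5 ∨ p2 ∨ ¬p2 ∨ p5) ∧ (¬p5 ∨ p5)
≡ ¬p2 ∨ p5

¬p2 ∨ p5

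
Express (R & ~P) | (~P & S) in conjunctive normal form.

(R & ~P) | (~P & S)
≡ (R | ~P) & (R | S) & (~P | ~P) & (~P | S)   [distribute | over &]
≡ (R | S) & ~P   [simplify]

(R | S) & ~P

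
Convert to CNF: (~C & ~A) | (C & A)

(~C | A) & (~A | C)

(~C & ~A) | (C & A)
≡ (~C | C) & (~C | A) & (~A | C) & (~A | A)   (distribute | over &)
≡ (~C | A) & (~A | C)   (simplify)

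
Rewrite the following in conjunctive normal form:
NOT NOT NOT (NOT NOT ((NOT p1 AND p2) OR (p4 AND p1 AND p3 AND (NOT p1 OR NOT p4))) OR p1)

(p1 OR NOT p2) AND NOT p1

NOT NOT NOT (NOT NOT ((NOT p1 AND p2) OR (p4 AND p1 AND p3 AND (NOT p1 OR NOT p4))) OR p1)
= NOT (NOT NOT ((NOT p1 AND p2) OR (p4 AND p1 AND p3 AND (NOT p1 OR NOT p4))) OR p1)   (double negation)
= NOT NOT NOT ((NOT p1 AND p2) OR (p4 AND p1 AND p3 AND (NOT p1 OR NOT p4))) AND NOT p1   (De Morgan)
= NOT ((NOT p1 AND p2) OR (p4 AND p1 AND p3 AND (NOT p1 OR NOT p4))) AND NOT p1   (double negation)
= NOT (NOT p1 AND p2) AND NOT (p4 AND p1 AND p3 AND (NOT p1 OR NOT p4)) AND NOT p1   (De Morgan)
= (NOT NOT p1 OR NOT p2) AND NOT (p4 AND p1 AND p3 AND (NOT p1 OR NOT p4)) AND NOT p1   (De Morgan)
= (p1 OR NOT p2) AND NOT (p4 AND p1 AND p3 AND (NOT p1 OR NOT p4)) AND NOT p1   (double negation)
= (p1 OR NOT p2) AND (NOT p4 OR NOT p1 OR NOT p3 OR NOT (NOT p1 OR NOT p4)) AND NOT p1   (De Morgan)
= (p1 OR NOT p2) AND (NOT p4 OR NOT p1 OR NOT p3 OR (NOT NOT p1 AND NOT NOT p4)) AND NOT p1   (De Morgan)
= (p1 OR NOT p2) AND (NOT p4 OR NOT p1 OR NOT p3 OR (p1 AND NOT NOT p4)) AND NOT p1   (double negation)
= (p1 OR NOT p2) AND (NOT p4 OR NOT p1 OR NOT p3 OR (p1 AND p4)) AND NOT p1   (double negation)
= (p1 OR NOT p2) AND (NOT p4 OR NOT p1 OR NOT p3 OR p1) AND (NOT p4 OR NOT p1 OR NOT p3 OR p4) AND NOT p1   (distribute OR over AND)
= (p1 OR NOT p2) AND NOT p1   (simplify)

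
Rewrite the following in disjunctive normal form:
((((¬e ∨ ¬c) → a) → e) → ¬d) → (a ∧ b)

((((¬e ∨ ¬c) → a) → e) → ¬d) → (a ∧ b)
≡ ¬((((¬e ∨ ¬c) → a) → e) → ¬d) ∨ (a ∧ b)   (eliminate →)
≡ ¬(¬(((¬e ∨ ¬c) → a) → e) ∨ ¬d) ∨ (a ∧ b)   (eliminate →)
≡ ¬(¬(¬((¬e ∨ ¬c) → a) ∨ e) ∨ ¬d) ∨ (a ∧ b)   (eliminate →)
≡ ¬(¬(¬(¬(¬e ∨ ¬c) ∨ a) ∨ e) ∨ ¬d) ∨ (a ∧ b)   (eliminate →)
≡ (¬¬(¬(¬(¬e ∨ ¬c) ∨ a) ∨ e) ∧ ¬¬d) ∨ (a ∧ b)   (De Morgan)
≡ ((¬(¬(¬e ∨ ¬c) ∨ a) ∨ e) ∧ ¬¬d) ∨ (a ∧ b)   (double negation)
≡ (((¬¬(¬e ∨ ¬c) ∧ ¬a) ∨ e) ∧ ¬¬d) ∨ (a ∧ b)   (De Morgan)
≡ ((((¬e ∨ ¬c) ∧ ¬a) ∨ e) ∧ ¬¬d) ∨ (a ∧ b)   (double negation)
≡ ((((¬e ∨ ¬c) ∧ ¬a) ∨ e) ∧ d) ∨ (a ∧ b)   (double negation)
≡ (¬e ∧ ¬a ∧ d) ∨ (¬c ∧ ¬a ∧ d) ∨ (e ∧ d) ∨ (a ∧ b)   (distribute ∧ over ∨)

(¬e ∧ ¬a ∧ d) ∨ (¬c ∧ ¬a ∧ d) ∨ (e ∧ d) ∨ (a ∧ b)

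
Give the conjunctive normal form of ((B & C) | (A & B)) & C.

((B & C) | (A & B)) & C
≡ (B | A) & (B | B) & (C | A) & (C | B) & C   — distribute | over &
≡ B & C   — simplify

B & C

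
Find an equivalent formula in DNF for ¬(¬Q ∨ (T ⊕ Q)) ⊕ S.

(Q ∧ T ∧ ¬S) ∨ (¬Q ∧ S) ∨ (¬T ∧ Q ∧ S)

¬(¬Q ∨ (T ⊕ Q)) ⊕ S
= (¬(¬Q ∨ (T ⊕ Q)) ∧ ¬S) ∨ (¬¬(¬Q ∨ (T ⊕ Q)) ∧ S)   (expand ⊕)
= (¬(¬Q ∨ (T ∧ ¬Q) ∨ (¬T ∧ Q)) ∧ ¬S) ∨ (¬¬(¬Q ∨ (T ⊕ Q)) ∧ S)   (expand ⊕)
= (¬(¬Q ∨ (T ∧ ¬Q) ∨ (¬T ∧ Q)) ∧ ¬S) ∨ (¬¬(¬Q ∨ (T ∧ ¬Q) ∨ (¬T ∧ Q)) ∧ S)   (expand ⊕)
= (¬¬Q ∧ ¬(T ∧ ¬Q) ∧ ¬(¬T ∧ Q) ∧ ¬S) ∨ (¬¬(¬Q ∨ (T ∧ ¬Q) ∨ (¬T ∧ Q)) ∧ S)   (De Morgan)
= (Q ∧ ¬(T ∧ ¬Q) ∧ ¬(¬T ∧ Q) ∧ ¬S) ∨ (¬¬(¬Q ∨ (T ∧ ¬Q) ∨ (¬T ∧ Q)) ∧ S)   (double negation)
= (Q ∧ (¬T ∨ ¬¬Q) ∧ ¬(¬T ∧ Q) ∧ ¬S) ∨ (¬¬(¬Q ∨ (T ∧ ¬Q) ∨ (¬T ∧ Q)) ∧ S)   (De Morgan)
= (Q ∧ (¬T ∨ Q) ∧ ¬(¬T ∧ Q) ∧ ¬S) ∨ (¬¬(¬Q ∨ (T ∧ ¬Q) ∨ (¬T ∧ Q)) ∧ S)   (double negation)
= (Q ∧ (¬T ∨ Q) ∧ (¬¬T ∨ ¬Q) ∧ ¬S) ∨ (¬¬(¬Q ∨ (T ∧ ¬Q) ∨ (¬T ∧ Q)) ∧ S)   (De Morgan)
= (Q ∧ (¬T ∨ Q) ∧ (T ∨ ¬Q) ∧ ¬S) ∨ (¬¬(¬Q ∨ (T ∧ ¬Q) ∨ (¬T ∧ Q)) ∧ S)   (double negation)
= (Q ∧ (¬T ∨ Q) ∧ (T ∨ ¬Q) ∧ ¬S) ∨ ((¬Q ∨ (T ∧ ¬Q) ∨ (¬T ∧ Q)) ∧ S)   (double negation)
= (Q ∧ ¬T ∧ T ∧ ¬S) ∨ (Q ∧ ¬T ∧ ¬Q ∧ ¬S) ∨ (Q ∧ Q ∧ T ∧ ¬S) ∨ (Q ∧ Q ∧ ¬Q ∧ ¬S) ∨ (¬Q ∧ S) ∨ (T ∧ ¬Q ∧ S) ∨ (¬T ∧ Q ∧ S)   (distribute ∧ over ∨)
= (Q ∧ T ∧ ¬S) ∨ (¬Q ∧ S) ∨ (¬T ∧ Q ∧ S)   (simplify)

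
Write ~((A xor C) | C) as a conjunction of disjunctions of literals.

~((A xor C) | C)
= ~(((A | C) & ~(A & C)) | C)   [expand xor]
= ~((A | C) & ~(A & C)) & ~C   [De Morgan]
= (~(A | C) | ~~(A & C)) & ~C   [De Morgan]
= ((~A & ~C) | ~~(A & C)) & ~C   [De Morgan]
= ((~A & ~C) | (A & C)) & ~C   [double negation]
= (~A | A) & (~A | C) & (~C | A) & (~C | C) & ~C   [distribute | over &]
= (~A | C) & ~C   [simplify]

(~A | C) & ~C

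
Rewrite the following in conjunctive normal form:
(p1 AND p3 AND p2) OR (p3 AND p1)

(p1 AND p3 AND p2) OR (p3 AND p1)
≡ (p1 OR p3) AND (p1 OR p1) AND (p3 OR p3) AND (p3 OR p1) AND (p2 OR p3) AND (p2 OR p1)   [distribute OR over AND]
≡ p1 AND p3   [simplify]

p1 AND p3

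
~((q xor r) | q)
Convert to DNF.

~q & ~r

~((q xor r) | q)
⇔ ~((q & ~r) | (~q & r) | q)   — expand xor
⇔ ~(q & ~r) & ~(~q & r) & ~q   — De Morgan
⇔ (~q | ~~r) & ~(~q & r) & ~q   — De Morgan
⇔ (~q | r) & ~(~q & r) & ~q   — double negation
⇔ (~q | r) & (~~q | ~r) & ~q   — De Morgan
⇔ (~q | r) & (q | ~r) & ~q   — double negation
⇔ (~q & q & ~q) | (~q & ~r & ~q) | (r & q & ~q) | (r & ~r & ~q)   — distribute & over |
⇔ ~q & ~r   — simplify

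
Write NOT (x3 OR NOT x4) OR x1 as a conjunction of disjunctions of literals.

NOT (x3 OR NOT x4) OR x1
⇔ (NOT x3 AND NOT NOT x4) OR x1   (De Morgan)
⇔ (NOT x3 AND x4) OR x1   (double negation)
⇔ (NOT x3 OR x1) AND (x4 OR x1)   (distribute OR over AND)

(NOT x3 OR x1) AND (x4 OR x1)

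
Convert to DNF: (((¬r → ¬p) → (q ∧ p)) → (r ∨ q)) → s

(¬r ∧ p ∧ ¬q) ∨ s

(((¬r → ¬p) → (q ∧ p)) → (r ∨ q)) → s
⇔ ¬(((¬r → ¬p) → (q ∧ p)) → (r ∨ q)) ∨ s   [eliminate →]
⇔ ¬(¬((¬r → ¬p) → (q ∧ p)) ∨ r ∨ q) ∨ s   [eliminate →]
⇔ ¬(¬(¬(¬r → ¬p) ∨ (q ∧ p)) ∨ r ∨ q) ∨ s   [eliminate →]
⇔ ¬(¬(¬(¬¬r ∨ ¬p) ∨ (q ∧ p)) ∨ r ∨ q) ∨ s   [eliminate →]
⇔ (¬¬(¬(¬¬r ∨ ¬p) ∨ (q ∧ p)) ∧ ¬r ∧ ¬q) ∨ s   [De Morgan]
⇔ ((¬(¬¬r ∨ ¬p) ∨ (q ∧ p)) ∧ ¬r ∧ ¬q) ∨ s   [double negation]
⇔ (((¬¬¬r ∧ ¬¬p) ∨ (q ∧ p)) ∧ ¬r ∧ ¬q) ∨ s   [De Morgan]
⇔ (((¬r ∧ ¬¬p) ∨ (q ∧ p)) ∧ ¬r ∧ ¬q) ∨ s   [double negation]
⇔ (((¬r ∧ p) ∨ (q ∧ p)) ∧ ¬r ∧ ¬q) ∨ s   [double negation]
⇔ (¬r ∧ p ∧ ¬r ∧ ¬q) ∨ (q ∧ p ∧ ¬r ∧ ¬q) ∨ s   [distribute ∧ over ∨]
⇔ (¬r ∧ p ∧ ¬q) ∨ s   [simplify]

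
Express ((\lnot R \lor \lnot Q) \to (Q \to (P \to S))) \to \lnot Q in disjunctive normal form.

(\lnot R \land Q \land P \land \lnot S) \lor \lnot Q

((\lnot R \lor \lnot Q) \to (Q \to (P \to S))) \to \lnot Q
⇔ \lnot ((\lnot R \lor \lnot Q) \to (Q \to (P \to S))) \lor \lnot Q   — eliminate \to
⇔ \lnot (\lnot (\lnot R \lor \lnot Q) \lor (Q \to (P \to S))) \lor \lnot Q   — eliminate \to
⇔ \lnot (\lnot (\lnot R \lor \lnot Q) \lor \lnot Q \lor (P \to S)) \lor \lnot Q   — eliminate \to
⇔ \lnot (\lnot (\lnot R \lor \lnot Q) \lor \lnot Q \lor \lnot P \lor S) \lor \lnot Q   — eliminate \to
⇔ (\lnot \lnot (\lnot R \lor \lnot Q) \land \lnot \lnot Q \land \lnot \lnot P \land \lnot S) \lor \lnot Q   — De Morgan
⇔ ((\lnot R \lor \lnot Q) \land \lnot \lnot Q \land \lnot \lnot P \land \lnot S) \lor \lnot Q   — double negation
⇔ ((\lnot R \lor \lnot Q) \land Q \land \lnot \lnot P \land \lnot S) \lor \lnot Q   — double negation
⇔ ((\lnot R \lor \lnot Q) \land Q \land P \land \lnot S) \lor \lnot Q   — double negation
⇔ (\lnot R \land Q \land P \land \lnot S) \lor (\lnot Q \land Q \land P \land \lnot S) \lor \lnot Q   — distribute \land over \lor
⇔ (\lnot R \land Q \land P \land \lnot S) \lor \lnot Q   — simplify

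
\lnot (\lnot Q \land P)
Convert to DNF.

\lnot (\lnot Q \land P)
= \lnot \lnot Q \lor \lnot P   [De Morgan]
= Q \lor \lnot P   [double negation]

Q \lor \lnot P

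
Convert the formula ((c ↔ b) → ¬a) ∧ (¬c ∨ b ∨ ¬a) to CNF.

(c ∨ b ∨ ¬a) ∧ (¬b ∨ ¬c ∨ ¬a) ∧ (¬c ∨ b ∨ ¬a)

((c ↔ b) → ¬a) ∧ (¬c ∨ b ∨ ¬a)
≡ (¬(c ↔ b) ∨ ¬a) ∧ (¬c ∨ b ∨ ¬a)
≡ (¬((c → b) ∧ (b → c)) ∨ ¬a) ∧ (¬c ∨ b ∨ ¬a)
≡ (¬((¬c ∨ b) ∧ (b → c)) ∨ ¬a) ∧ (¬c ∨ b ∨ ¬a)
≡ (¬((¬c ∨ b) ∧ (¬b ∨ c)) ∨ ¬a) ∧ (¬c ∨ b ∨ ¬a)
≡ (¬(¬c ∨ b) ∨ ¬(¬b ∨ c) ∨ ¬a) ∧ (¬c ∨ b ∨ ¬a)
≡ ((¬¬c ∧ ¬b) ∨ ¬(¬b ∨ c) ∨ ¬a) ∧ (¬c ∨ b ∨ ¬a)
≡ ((c ∧ ¬b) ∨ ¬(¬b ∨ c) ∨ ¬a) ∧ (¬c ∨ b ∨ ¬a)
≡ ((c ∧ ¬b) ∨ (¬¬b ∧ ¬c) ∨ ¬a) ∧ (¬c ∨ b ∨ ¬a)
≡ ((c ∧ ¬b) ∨ (b ∧ ¬c) ∨ ¬a) ∧ (¬c ∨ b ∨ ¬a)
≡ (c ∨ b ∨ ¬a) ∧ (c ∨ ¬c ∨ ¬a) ∧ (¬b ∨ b ∨ ¬a) ∧ (¬b ∨ ¬c ∨ ¬a) ∧ (¬c ∨ b ∨ ¬a)
≡ (c ∨ b ∨ ¬a) ∧ (¬b ∨ ¬c ∨ ¬a) ∧ (¬c ∨ b ∨ ¬a)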